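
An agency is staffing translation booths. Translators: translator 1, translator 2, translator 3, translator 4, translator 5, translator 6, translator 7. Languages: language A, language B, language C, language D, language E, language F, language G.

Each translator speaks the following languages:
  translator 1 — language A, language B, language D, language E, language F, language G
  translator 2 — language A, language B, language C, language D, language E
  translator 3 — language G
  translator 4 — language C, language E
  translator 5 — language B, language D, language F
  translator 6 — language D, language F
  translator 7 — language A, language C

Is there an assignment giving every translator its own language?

Yes

A valid assignment of size 7: translator 1–language F, translator 2–language C, translator 3–language G, translator 4–language E, translator 5–language B, translator 6–language D, translator 7–language A.
Every translator is matched, so this is a perfect matching.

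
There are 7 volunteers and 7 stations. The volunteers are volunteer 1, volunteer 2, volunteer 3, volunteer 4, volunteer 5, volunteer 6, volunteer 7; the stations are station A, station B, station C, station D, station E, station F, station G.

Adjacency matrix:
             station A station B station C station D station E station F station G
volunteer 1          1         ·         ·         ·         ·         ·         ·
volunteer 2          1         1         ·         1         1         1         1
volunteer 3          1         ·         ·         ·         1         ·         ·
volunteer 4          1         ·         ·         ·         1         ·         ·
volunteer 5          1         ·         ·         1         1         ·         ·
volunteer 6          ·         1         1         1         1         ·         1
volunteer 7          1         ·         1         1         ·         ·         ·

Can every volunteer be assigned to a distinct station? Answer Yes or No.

No

The set {volunteer 1, volunteer 3, volunteer 4} has only 2 neighbours ({station A, station E}), so by Hall's theorem at most 6 of the 7 volunteers can be matched.
Hence no matching covers every volunteer.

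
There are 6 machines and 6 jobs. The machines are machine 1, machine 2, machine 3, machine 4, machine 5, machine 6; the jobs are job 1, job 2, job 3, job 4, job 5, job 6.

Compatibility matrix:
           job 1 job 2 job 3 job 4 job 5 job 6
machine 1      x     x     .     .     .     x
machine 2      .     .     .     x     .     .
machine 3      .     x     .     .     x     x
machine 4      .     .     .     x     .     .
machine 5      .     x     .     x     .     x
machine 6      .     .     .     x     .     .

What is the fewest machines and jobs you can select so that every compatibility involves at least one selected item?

A maximum matching has 4 edges (e.g. machine 1–job 1, machine 2–job 4, machine 3–job 6, machine 5–job 2).
By König's theorem the minimum vertex cover has the same size. One such cover is {machine 1, machine 3, machine 5, job 4}.

4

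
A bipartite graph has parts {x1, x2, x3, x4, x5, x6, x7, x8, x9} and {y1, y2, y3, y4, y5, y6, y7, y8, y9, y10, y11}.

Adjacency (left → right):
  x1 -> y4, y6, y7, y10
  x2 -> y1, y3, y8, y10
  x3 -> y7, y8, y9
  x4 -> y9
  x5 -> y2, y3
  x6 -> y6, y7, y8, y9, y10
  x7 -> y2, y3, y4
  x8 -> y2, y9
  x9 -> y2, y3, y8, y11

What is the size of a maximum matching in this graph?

A valid assignment of size 9: x1→y10, x2→y1, x3→y7, x4→y9, x5→y3, x6→y6, x7→y4, x8→y2, x9→y8.
All 9 left vertices are matched, so no larger matching exists.

9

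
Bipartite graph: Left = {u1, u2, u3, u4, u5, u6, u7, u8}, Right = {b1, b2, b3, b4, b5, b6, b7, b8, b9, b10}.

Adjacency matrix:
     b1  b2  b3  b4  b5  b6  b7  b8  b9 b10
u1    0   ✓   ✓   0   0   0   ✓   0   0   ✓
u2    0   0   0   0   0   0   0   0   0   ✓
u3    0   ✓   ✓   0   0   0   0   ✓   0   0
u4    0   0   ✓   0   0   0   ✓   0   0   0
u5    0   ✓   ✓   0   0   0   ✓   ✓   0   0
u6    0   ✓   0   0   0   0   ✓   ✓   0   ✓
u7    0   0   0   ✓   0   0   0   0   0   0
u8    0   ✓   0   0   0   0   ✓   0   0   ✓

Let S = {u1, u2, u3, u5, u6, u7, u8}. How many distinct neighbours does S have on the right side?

6

The union of neighbours of {u1, u2, u3, u5, u6, u7, u8} is {b2, b3, b4, b7, b8, b10}, which has 6 elements.
Since |N(S)| = 6 < |S| = 7, Hall's condition fails for this subset.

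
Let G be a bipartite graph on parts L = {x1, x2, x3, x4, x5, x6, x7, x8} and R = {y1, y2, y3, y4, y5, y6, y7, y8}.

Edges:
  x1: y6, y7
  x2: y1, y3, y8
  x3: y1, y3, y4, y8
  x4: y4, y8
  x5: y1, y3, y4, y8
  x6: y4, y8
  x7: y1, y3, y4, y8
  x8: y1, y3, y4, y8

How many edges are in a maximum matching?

5

One maximum matching: x1-y7, x2-y8, x3-y1, x4-y4, x5-y3.
The set {x2, x3, x4, x5, x6, x7, x8} has only 4 neighbours ({y1, y3, y4, y8}), so by Hall's theorem at most 5 of the 8 left vertices can be matched.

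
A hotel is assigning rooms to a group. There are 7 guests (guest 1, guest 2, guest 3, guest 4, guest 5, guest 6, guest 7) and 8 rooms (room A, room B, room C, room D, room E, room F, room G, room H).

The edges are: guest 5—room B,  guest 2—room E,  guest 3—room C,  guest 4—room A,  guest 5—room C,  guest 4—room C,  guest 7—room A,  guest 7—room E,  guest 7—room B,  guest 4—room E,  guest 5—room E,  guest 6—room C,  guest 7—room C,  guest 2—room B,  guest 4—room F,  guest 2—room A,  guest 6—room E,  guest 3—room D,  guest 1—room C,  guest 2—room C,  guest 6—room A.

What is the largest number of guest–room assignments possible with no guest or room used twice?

6

For example, pair guest 1-room C, guest 2-room A, guest 3-room D, guest 4-room F, guest 5-room B, guest 6-room E.
The set {guest 1, guest 2, guest 5, guest 6, guest 7} has only 4 neighbours ({room A, room B, room C, room E}), so by Hall's theorem at most 6 of the 7 guests can be matched.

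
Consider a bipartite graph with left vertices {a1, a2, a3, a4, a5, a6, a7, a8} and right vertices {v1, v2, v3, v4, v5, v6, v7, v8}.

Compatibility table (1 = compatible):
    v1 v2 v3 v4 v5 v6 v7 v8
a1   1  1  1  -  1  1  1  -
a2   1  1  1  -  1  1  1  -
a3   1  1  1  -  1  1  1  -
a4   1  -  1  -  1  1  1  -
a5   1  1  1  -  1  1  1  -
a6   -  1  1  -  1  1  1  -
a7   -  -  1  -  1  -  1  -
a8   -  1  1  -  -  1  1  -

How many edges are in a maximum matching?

One maximum matching: a1–v7, a2–v6, a3–v5, a4–v1, a5–v2, a6–v3.
The set {a1, a2, a3, a4, a5, a6, a7, a8} has only 6 neighbours ({v1, v2, v3, v5, v6, v7}), so by Hall's theorem at most 6 of the 8 left vertices can be matched.

6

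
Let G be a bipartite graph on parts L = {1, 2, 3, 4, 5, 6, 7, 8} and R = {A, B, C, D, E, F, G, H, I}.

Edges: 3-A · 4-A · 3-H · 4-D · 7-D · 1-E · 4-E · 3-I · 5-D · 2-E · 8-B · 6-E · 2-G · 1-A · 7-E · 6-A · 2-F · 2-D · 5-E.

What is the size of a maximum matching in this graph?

One maximum matching: 1-A, 2-F, 3-I, 4-D, 5-E, 8-B.
The set {1, 4, 5, 6, 7} has only 3 neighbours ({A, D, E}), so by Hall's theorem at most 6 of the 8 left vertices can be matched.

6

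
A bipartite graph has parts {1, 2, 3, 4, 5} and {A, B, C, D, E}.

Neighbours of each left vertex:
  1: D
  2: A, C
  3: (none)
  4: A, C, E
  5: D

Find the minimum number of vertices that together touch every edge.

3

A maximum matching has 3 edges (e.g. 1–D, 2–C, 4–E).
By König's theorem the minimum vertex cover has the same size. One such cover is {2, 4, D}.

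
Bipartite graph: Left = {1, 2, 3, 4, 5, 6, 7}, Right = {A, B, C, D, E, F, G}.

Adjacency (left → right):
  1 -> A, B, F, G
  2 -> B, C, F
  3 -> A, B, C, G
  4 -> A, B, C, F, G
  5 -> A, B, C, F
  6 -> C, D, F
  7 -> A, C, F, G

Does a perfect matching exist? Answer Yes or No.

The set {1, 2, 3, 4, 5, 7} has only 5 neighbours ({A, B, C, F, G}), so by Hall's theorem at most 6 of the 7 left vertices can be matched.
Hence no matching covers every left vertex.

No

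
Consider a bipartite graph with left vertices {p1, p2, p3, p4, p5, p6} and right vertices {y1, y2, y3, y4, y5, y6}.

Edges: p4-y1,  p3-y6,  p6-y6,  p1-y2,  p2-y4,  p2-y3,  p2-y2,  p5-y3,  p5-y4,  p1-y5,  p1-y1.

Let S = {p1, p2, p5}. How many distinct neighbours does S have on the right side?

The union of neighbours of {p1, p2, p5} is {y1, y2, y3, y4, y5}, which has 5 elements.
Since |N(S)| = 5 ≥ |S| = 3, Hall's condition holds for this subset.

5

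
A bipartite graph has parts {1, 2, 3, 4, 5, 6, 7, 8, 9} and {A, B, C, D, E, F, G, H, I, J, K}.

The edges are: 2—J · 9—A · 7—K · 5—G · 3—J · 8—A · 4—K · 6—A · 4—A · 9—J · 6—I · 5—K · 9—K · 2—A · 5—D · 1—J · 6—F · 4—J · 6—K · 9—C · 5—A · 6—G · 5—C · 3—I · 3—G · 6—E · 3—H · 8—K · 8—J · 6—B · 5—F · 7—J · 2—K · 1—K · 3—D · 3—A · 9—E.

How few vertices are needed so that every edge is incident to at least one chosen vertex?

{3, 5, 6, 9, A, J, K} is a vertex cover of size 7: every edge has an endpoint in this set.
No smaller cover exists because 1–K, 2–A, 3–H, 4–J, 5–F, 6–G, 9–E is a matching of size 7, and a cover must include an endpoint of each of these disjoint edges (König's theorem).

7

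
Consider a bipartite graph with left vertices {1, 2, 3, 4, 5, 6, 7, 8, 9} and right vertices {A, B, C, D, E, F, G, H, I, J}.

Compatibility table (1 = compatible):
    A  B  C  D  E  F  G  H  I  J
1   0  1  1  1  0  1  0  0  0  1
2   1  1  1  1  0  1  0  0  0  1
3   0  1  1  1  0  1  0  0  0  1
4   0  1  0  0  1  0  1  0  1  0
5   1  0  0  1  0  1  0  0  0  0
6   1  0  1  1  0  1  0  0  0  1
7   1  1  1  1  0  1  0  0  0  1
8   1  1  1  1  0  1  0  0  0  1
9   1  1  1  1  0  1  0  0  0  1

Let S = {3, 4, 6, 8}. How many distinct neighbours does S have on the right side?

The union of neighbours of {3, 4, 6, 8} is {A, B, C, D, E, F, G, I, J}, which has 9 elements.
Since |N(S)| = 9 ≥ |S| = 4, Hall's condition holds for this subset.

9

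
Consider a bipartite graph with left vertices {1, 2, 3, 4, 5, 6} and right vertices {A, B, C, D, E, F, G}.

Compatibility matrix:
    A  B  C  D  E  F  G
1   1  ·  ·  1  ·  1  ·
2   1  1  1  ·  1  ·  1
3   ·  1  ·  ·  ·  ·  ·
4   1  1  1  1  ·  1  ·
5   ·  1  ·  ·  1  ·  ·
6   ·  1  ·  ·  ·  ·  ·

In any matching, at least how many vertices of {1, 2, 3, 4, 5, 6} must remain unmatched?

1

For example, pair 1-F, 2-G, 3-B, 4-A, 5-E.
The set {3, 6} has only 1 neighbour ({B}), so by Hall's theorem at most 5 of the 6 left vertices can be matched.
That matches 5 of the 6, leaving 1 unmatched; no matching can do better.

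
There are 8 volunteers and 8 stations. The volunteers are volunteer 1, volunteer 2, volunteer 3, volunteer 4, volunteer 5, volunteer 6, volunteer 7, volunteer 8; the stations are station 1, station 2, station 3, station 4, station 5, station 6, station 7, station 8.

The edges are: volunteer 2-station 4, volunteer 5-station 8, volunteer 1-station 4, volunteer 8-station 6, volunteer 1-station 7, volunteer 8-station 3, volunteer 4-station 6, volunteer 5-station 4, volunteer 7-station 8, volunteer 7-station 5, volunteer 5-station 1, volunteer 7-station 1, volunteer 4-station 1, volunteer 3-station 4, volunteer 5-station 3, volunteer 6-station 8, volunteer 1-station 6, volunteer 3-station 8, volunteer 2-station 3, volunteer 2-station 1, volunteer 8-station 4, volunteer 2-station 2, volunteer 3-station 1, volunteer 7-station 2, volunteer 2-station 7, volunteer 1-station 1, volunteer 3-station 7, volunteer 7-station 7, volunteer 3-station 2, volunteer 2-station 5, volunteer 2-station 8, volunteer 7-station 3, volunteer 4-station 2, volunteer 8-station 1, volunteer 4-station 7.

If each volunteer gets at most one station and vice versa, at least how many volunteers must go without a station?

0

One maximum matching: volunteer 1-station 4, volunteer 2-station 7, volunteer 3-station 2, volunteer 4-station 6, volunteer 5-station 3, volunteer 6-station 8, volunteer 7-station 5, volunteer 8-station 1.
This saturates every volunteer, so 8 is the maximum.
That matches 8 of the 8, leaving 0 unmatched; no matching can do better.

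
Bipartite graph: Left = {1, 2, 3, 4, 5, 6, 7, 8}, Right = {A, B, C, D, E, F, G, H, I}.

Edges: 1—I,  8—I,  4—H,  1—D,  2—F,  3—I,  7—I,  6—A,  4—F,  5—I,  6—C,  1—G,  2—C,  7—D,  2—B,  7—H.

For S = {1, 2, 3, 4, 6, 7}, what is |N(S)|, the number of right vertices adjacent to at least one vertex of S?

8

The union of neighbours of {1, 2, 3, 4, 6, 7} is {A, B, C, D, F, G, H, I}, which has 8 elements.
Since |N(S)| = 8 ≥ |S| = 6, Hall's condition holds for this subset.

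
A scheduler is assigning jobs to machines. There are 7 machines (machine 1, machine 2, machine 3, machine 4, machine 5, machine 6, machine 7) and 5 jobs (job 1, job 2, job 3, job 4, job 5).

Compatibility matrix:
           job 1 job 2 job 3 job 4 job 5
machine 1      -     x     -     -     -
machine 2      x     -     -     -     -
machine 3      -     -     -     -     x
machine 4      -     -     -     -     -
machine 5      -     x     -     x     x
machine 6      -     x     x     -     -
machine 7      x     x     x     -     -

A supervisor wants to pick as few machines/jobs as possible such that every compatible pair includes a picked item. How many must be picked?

5

{machine 3, machine 5, job 1, job 2, job 3} is a vertex cover of size 5: every edge has an endpoint in this set.
No smaller cover exists because machine 1–job 2, machine 2–job 1, machine 3–job 5, machine 5–job 4, machine 6–job 3 is a matching of size 5, and a cover must include an endpoint of each of these disjoint edges (König's theorem).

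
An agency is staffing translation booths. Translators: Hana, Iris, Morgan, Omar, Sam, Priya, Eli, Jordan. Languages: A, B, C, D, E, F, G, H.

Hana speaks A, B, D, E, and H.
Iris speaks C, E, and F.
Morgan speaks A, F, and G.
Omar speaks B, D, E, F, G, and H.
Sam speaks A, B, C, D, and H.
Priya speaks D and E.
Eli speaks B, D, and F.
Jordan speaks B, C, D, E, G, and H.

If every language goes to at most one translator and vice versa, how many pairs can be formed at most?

A valid assignment of size 8: Hana-A, Iris-C, Morgan-F, Omar-E, Sam-H, Priya-D, Eli-B, Jordan-G.
This saturates every translator, so 8 is the maximum.

8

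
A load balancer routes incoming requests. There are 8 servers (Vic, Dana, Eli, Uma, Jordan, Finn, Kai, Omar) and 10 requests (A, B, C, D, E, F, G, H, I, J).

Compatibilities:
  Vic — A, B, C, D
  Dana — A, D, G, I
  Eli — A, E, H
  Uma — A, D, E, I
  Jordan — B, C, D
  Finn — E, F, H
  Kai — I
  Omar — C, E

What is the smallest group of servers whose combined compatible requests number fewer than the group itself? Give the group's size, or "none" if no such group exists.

A matching saturating every server exists, for instance Vic→C, Dana→G, Eli→H, Uma→D, Jordan→B, Finn→F, Kai→I, Omar→E.
By Hall's marriage theorem, this means |N(S)| ≥ |S| for every subset S, so no violating subset exists.

none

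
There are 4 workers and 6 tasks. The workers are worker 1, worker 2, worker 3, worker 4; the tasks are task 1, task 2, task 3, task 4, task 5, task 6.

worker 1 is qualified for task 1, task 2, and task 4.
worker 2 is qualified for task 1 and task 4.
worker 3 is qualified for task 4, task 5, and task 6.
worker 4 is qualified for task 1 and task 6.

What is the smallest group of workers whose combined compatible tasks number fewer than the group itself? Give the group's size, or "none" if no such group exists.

none

A matching saturating every worker exists, for instance worker 1→task 2, worker 2→task 4, worker 3→task 6, worker 4→task 1.
By Hall's marriage theorem, this means |N(S)| ≥ |S| for every subset S, so no violating subset exists.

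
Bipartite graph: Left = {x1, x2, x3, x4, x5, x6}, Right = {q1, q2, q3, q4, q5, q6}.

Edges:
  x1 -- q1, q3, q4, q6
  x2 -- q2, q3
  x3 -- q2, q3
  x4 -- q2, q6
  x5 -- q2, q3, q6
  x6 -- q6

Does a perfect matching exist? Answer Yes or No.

No

The set {x2, x3, x4, x5, x6} has only 3 neighbours ({q2, q3, q6}), so by Hall's theorem at most 4 of the 6 left vertices can be matched.
Hence no matching covers every left vertex.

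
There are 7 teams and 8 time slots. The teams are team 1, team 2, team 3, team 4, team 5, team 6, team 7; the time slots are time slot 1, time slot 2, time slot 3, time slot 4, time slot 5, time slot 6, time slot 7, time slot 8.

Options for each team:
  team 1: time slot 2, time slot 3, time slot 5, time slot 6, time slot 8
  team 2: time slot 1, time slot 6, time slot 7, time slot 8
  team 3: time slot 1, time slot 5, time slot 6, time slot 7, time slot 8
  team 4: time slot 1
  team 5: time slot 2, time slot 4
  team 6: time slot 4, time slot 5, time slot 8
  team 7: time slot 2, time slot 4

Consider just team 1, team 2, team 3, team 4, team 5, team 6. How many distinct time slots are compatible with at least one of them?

8

The union of neighbours of {team 1, team 2, team 3, team 4, team 5, team 6} is {time slot 1, time slot 2, time slot 3, time slot 4, time slot 5, time slot 6, time slot 7, time slot 8}, which has 8 elements.
Since |N(S)| = 8 ≥ |S| = 6, Hall's condition holds for this subset.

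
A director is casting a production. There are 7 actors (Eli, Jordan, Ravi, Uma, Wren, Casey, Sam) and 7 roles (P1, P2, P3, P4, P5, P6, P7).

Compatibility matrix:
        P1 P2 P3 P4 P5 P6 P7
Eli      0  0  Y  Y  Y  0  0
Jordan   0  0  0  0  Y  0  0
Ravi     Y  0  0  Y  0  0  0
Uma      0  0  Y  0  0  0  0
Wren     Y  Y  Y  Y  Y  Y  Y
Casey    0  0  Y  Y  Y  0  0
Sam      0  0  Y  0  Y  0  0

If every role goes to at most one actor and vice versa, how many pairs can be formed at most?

5

For example, pair Eli-P4, Jordan-P5, Ravi-P1, Uma-P3, Wren-P2.
The set {Eli, Jordan, Uma, Casey, Sam} has only 3 neighbours ({P3, P4, P5}), so by Hall's theorem at most 5 of the 7 actors can be matched.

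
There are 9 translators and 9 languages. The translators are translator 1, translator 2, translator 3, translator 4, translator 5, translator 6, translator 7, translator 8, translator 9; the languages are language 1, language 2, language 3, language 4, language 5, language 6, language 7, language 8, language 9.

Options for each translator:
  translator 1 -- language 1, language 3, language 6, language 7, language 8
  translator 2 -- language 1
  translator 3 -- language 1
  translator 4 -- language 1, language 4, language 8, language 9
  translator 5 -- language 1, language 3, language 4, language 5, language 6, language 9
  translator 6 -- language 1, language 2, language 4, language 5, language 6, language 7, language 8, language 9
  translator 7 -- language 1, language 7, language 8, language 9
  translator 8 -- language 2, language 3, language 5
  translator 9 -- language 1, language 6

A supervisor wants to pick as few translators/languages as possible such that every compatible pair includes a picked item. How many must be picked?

8

{translator 1, translator 4, translator 5, translator 6, translator 7, translator 8, translator 9, language 1} is a vertex cover of size 8: every edge has an endpoint in this set.
No smaller cover exists because translator 1–language 7, translator 2–language 1, translator 4–language 4, translator 5–language 3, translator 6–language 8, translator 7–language 9, translator 8–language 2, translator 9–language 6 is a matching of size 8, and a cover must include an endpoint of each of these disjoint edges (König's theorem).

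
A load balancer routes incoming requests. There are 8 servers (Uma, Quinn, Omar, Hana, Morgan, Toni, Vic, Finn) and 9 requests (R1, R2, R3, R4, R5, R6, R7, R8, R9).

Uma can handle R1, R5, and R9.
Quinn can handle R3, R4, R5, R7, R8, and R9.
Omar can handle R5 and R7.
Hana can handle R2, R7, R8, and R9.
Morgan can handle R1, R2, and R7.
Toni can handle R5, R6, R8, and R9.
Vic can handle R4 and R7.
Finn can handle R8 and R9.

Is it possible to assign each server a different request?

A valid assignment of size 8: Uma–R1, Quinn–R3, Omar–R5, Hana–R7, Morgan–R2, Toni–R9, Vic–R4, Finn–R8.
All 8 servers are covered.

Yes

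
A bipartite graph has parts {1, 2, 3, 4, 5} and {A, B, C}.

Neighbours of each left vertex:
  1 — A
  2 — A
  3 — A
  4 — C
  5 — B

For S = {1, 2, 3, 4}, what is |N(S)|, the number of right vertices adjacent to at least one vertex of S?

2

The union of neighbours of {1, 2, 3, 4} is {A, C}, which has 2 elements.
Since |N(S)| = 2 < |S| = 4, Hall's condition fails for this subset.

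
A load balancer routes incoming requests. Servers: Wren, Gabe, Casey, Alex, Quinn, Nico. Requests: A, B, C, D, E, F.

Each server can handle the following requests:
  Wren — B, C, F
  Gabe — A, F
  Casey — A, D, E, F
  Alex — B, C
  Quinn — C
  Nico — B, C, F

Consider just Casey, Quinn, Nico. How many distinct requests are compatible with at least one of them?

6

The union of neighbours of {Casey, Quinn, Nico} is {A, B, C, D, E, F}, which has 6 elements.
Since |N(S)| = 6 ≥ |S| = 3, Hall's condition holds for this subset.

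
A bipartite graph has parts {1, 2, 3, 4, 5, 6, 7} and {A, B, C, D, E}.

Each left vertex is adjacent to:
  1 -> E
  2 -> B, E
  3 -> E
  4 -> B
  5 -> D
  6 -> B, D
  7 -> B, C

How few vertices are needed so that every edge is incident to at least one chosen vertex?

4

{7, B, D, E} is a vertex cover of size 4: every edge has an endpoint in this set.
No smaller cover exists because 1–E, 2–B, 5–D, 7–C is a matching of size 4, and a cover must include an endpoint of each of these disjoint edges (König's theorem).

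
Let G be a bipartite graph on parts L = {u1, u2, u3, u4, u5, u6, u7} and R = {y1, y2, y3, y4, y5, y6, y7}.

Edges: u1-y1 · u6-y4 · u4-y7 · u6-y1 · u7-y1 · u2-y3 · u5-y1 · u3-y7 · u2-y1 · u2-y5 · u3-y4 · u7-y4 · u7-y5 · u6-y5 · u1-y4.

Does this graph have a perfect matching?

No

The set {u1, u3, u4, u5, u6, u7} has only 4 neighbours ({y1, y4, y5, y7}), so by Hall's theorem at most 5 of the 7 left vertices can be matched.
Hence no matching covers every left vertex.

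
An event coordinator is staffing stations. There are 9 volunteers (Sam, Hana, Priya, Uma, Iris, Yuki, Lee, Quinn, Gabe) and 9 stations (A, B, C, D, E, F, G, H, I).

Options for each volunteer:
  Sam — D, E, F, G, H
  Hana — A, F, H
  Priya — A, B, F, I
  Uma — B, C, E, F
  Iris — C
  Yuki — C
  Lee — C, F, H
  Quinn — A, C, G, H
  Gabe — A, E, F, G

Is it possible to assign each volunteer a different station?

No

The set {Iris, Yuki} has only 1 neighbour ({C}), so by Hall's theorem at most 8 of the 9 volunteers can be matched.
Hence no matching covers every volunteer.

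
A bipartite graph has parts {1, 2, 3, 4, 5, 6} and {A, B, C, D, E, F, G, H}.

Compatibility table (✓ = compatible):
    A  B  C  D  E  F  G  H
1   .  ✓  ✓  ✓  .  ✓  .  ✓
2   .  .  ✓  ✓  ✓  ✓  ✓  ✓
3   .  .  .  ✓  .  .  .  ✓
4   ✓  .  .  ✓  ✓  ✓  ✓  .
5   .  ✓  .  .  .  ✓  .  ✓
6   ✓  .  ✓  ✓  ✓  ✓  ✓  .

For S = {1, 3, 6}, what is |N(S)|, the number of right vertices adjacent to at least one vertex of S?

The union of neighbours of {1, 3, 6} is {A, B, C, D, E, F, G, H}, which has 8 elements.
Since |N(S)| = 8 ≥ |S| = 3, Hall's condition holds for this subset.

8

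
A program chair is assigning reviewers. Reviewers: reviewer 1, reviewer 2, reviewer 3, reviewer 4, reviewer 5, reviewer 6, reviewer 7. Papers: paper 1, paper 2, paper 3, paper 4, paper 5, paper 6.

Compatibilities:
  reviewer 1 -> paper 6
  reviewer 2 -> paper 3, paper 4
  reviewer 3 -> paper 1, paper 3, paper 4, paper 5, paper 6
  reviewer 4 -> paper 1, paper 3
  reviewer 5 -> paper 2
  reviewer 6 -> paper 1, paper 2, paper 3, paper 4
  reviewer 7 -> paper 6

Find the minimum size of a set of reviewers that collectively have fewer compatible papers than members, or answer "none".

2

Take S = {reviewer 1, reviewer 7}. Its neighbourhood is {paper 6}, so |N(S)| = 1 < |S| = 2.
No single vertex violates Hall's condition since each has at least one neighbour, so 2 is the minimum.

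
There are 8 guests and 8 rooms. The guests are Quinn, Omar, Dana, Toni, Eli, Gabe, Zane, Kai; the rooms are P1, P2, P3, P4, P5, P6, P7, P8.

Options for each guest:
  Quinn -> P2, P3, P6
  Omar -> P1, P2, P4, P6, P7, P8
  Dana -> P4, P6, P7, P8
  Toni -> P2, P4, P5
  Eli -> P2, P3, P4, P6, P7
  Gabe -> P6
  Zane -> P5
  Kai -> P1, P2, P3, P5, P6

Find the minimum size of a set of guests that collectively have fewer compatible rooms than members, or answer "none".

none

A matching saturating every guest exists, for instance Quinn→P3, Omar→P2, Dana→P8, Toni→P4, Eli→P7, Gabe→P6, Zane→P5, Kai→P1.
By Hall's marriage theorem, this means |N(S)| ≥ |S| for every subset S, so no violating subset exists.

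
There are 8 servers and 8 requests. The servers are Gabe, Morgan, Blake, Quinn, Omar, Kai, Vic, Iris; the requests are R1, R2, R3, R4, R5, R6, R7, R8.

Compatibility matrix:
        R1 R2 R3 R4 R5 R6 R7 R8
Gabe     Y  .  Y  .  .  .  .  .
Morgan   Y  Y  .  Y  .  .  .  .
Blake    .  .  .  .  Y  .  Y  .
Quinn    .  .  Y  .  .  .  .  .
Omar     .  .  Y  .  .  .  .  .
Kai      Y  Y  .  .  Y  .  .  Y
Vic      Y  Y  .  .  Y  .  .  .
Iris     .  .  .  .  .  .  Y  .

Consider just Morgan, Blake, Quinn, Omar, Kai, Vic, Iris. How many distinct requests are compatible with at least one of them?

7

The union of neighbours of {Morgan, Blake, Quinn, Omar, Kai, Vic, Iris} is {R1, R2, R3, R4, R5, R7, R8}, which has 7 elements.
Since |N(S)| = 7 ≥ |S| = 7, Hall's condition holds for this subset.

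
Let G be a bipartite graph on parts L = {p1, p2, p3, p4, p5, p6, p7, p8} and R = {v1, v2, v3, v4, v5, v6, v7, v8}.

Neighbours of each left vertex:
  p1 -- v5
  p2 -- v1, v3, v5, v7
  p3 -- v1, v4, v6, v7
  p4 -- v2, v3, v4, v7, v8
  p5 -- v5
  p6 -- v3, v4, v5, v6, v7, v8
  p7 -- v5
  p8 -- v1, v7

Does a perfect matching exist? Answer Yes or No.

The set {p1, p5, p7} has only 1 neighbour ({v5}), so by Hall's theorem at most 6 of the 8 left vertices can be matched.
Hence no matching covers every left vertex.

No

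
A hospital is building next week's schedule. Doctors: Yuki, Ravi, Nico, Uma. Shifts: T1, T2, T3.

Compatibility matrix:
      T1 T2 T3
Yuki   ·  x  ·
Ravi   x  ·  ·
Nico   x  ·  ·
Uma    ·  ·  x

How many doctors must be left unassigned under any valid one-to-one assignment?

One maximum matching: Yuki-T2, Ravi-T1, Uma-T3.
The set {Ravi, Nico} has only 1 neighbour ({T1}), so by Hall's theorem at most 3 of the 4 doctors can be matched.
That matches 3 of the 4, leaving 1 unmatched; no matching can do better.

1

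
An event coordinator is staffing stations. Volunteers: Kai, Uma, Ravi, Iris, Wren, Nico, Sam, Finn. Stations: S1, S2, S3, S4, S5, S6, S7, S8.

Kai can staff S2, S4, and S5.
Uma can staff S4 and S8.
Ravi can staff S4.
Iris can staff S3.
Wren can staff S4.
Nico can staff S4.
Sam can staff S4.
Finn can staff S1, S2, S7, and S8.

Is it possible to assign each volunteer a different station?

The set {Ravi, Wren, Nico, Sam} has only 1 neighbour ({S4}), so by Hall's theorem at most 5 of the 8 volunteers can be matched.
Hence no matching covers every volunteer.

No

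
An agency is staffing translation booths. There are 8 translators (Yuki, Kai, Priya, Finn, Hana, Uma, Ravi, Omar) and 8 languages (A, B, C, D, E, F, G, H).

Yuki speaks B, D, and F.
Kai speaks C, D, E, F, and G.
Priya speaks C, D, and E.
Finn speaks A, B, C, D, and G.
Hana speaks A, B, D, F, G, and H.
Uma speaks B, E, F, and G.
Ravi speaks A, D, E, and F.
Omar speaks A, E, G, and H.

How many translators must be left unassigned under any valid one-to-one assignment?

A valid assignment of size 8: Yuki–B, Kai–G, Priya–C, Finn–A, Hana–H, Uma–F, Ravi–D, Omar–E.
All 8 translators are matched, so no larger matching exists.
That matches 8 of the 8, leaving 0 unmatched; no matching can do better.

0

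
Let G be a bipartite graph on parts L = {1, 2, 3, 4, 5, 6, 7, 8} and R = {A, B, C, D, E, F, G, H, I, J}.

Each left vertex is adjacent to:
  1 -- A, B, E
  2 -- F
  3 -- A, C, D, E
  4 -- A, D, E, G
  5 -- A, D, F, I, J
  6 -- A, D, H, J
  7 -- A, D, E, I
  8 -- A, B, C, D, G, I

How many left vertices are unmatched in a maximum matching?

A valid assignment of size 8: 1-B, 2-F, 3-C, 4-E, 5-A, 6-J, 7-I, 8-G.
All 8 left vertices are matched, so no larger matching exists.
That matches 8 of the 8, leaving 0 unmatched; no matching can do better.

0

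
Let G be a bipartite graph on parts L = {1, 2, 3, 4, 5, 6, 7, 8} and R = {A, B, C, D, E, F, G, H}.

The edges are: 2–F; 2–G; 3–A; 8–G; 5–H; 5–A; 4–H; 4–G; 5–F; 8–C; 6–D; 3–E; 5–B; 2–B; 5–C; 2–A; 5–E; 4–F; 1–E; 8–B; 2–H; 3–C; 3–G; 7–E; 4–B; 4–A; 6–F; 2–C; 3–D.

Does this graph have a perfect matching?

No

The set {1, 7} has only 1 neighbour ({E}), so by Hall's theorem at most 7 of the 8 left vertices can be matched.
Hence no matching covers every left vertex.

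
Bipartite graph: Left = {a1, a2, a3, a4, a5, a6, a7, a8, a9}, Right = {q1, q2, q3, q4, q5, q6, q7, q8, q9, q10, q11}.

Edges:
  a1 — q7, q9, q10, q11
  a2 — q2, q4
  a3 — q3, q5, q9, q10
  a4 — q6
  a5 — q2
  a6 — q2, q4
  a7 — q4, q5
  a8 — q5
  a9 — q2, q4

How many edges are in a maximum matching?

6

One maximum matching: a1–q11, a2–q4, a3–q10, a4–q6, a5–q2, a7–q5.
The set {a2, a5, a6, a7, a8, a9} has only 3 neighbours ({q2, q4, q5}), so by Hall's theorem at most 6 of the 9 left vertices can be matched.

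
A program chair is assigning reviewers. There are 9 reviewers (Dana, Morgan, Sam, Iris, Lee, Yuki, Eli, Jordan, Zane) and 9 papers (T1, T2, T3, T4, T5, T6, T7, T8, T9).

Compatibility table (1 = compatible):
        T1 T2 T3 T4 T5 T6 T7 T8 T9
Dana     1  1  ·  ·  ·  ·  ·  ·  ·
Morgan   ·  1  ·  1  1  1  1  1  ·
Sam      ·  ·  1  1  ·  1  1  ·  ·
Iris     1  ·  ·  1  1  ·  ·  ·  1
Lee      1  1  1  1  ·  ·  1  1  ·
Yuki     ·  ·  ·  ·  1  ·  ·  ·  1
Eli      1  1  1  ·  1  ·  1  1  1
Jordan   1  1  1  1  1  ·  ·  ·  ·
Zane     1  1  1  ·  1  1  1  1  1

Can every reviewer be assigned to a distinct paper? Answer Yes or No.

One maximum matching: Dana→T2, Morgan→T8, Sam→T6, Iris→T1, Lee→T4, Yuki→T9, Eli→T3, Jordan→T5, Zane→T7.
Every reviewer is matched, so this is a perfect matching.

Yes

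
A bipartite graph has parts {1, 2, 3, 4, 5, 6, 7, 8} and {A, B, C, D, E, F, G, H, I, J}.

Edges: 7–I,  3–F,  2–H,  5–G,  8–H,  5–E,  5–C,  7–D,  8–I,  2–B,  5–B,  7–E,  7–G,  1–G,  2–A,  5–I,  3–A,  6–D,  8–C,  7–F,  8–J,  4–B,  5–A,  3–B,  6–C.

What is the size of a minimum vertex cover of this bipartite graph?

8

The 8 edges 1–G, 2–H, 3–F, 4–B, 5–A, 6–C, 7–E, 8–J form a matching, so any vertex cover needs at least 8 vertices (one per matched edge).
Conversely {1, 2, 3, 4, 5, 6, 7, 8} meets every edge and has exactly 8 vertices, so 8 is optimal.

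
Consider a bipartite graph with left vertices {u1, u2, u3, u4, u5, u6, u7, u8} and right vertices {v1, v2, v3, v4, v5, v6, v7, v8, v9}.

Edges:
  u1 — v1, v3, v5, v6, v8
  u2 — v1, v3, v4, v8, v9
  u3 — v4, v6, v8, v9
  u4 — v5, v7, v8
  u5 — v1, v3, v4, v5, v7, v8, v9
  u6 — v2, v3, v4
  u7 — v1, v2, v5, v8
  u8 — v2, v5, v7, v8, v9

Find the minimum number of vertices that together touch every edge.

The 8 edges u1–v6, u2–v3, u3–v9, u4–v7, u5–v8, u6–v4, u7–v1, u8–v2 form a matching, so any vertex cover needs at least 8 vertices (one per matched edge).
Conversely {u1, u2, u3, u4, u5, u6, u7, u8} meets every edge and has exactly 8 vertices, so 8 is optimal.

8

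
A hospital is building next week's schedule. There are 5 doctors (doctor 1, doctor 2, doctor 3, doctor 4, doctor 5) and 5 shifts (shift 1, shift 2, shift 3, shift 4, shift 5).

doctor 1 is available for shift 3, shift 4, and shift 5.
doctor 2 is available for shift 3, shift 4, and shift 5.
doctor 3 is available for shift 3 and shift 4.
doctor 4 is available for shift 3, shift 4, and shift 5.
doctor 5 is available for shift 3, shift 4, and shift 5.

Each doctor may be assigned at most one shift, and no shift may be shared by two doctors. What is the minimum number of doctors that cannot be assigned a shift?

2

For example, pair doctor 1–shift 5, doctor 2–shift 4, doctor 3–shift 3.
The set {doctor 1, doctor 2, doctor 3, doctor 4, doctor 5} has only 3 neighbours ({shift 3, shift 4, shift 5}), so by Hall's theorem at most 3 of the 5 doctors can be matched.
That matches 3 of the 5, leaving 2 unmatched; no matching can do better.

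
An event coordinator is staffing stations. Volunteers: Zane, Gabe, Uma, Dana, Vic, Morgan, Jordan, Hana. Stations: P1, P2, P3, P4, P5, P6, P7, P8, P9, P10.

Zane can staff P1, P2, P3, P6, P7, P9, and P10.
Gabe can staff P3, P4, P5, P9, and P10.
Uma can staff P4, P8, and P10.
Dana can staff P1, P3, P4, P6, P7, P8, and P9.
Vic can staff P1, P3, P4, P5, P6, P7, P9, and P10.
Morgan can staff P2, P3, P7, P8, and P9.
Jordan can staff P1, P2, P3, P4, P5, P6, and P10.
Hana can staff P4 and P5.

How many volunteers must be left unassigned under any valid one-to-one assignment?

0

For example, pair Zane–P7, Gabe–P9, Uma–P4, Dana–P3, Vic–P10, Morgan–P2, Jordan–P1, Hana–P5.
This saturates every volunteer, so 8 is the maximum.
That matches 8 of the 8, leaving 0 unmatched; no matching can do better.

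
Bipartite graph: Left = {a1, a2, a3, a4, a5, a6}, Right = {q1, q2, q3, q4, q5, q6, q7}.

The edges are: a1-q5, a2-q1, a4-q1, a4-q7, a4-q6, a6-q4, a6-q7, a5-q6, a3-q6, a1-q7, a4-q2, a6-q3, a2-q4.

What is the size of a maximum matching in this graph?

5

A valid assignment of size 5: a1→q7, a2→q1, a3→q6, a4→q2, a6→q4.
The set {a3, a5} has only 1 neighbour ({q6}), so by Hall's theorem at most 5 of the 6 left vertices can be matched.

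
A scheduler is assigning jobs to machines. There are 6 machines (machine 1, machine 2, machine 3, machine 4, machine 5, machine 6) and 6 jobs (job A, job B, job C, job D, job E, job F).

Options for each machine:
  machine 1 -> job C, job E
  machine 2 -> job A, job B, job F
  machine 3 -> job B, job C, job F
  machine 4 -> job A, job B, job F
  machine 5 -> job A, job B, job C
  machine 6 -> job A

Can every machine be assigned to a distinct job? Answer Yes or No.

The set {machine 2, machine 3, machine 4, machine 5, machine 6} has only 4 neighbours ({job A, job B, job C, job F}), so by Hall's theorem at most 5 of the 6 machines can be matched.
Hence no matching covers every machine.

No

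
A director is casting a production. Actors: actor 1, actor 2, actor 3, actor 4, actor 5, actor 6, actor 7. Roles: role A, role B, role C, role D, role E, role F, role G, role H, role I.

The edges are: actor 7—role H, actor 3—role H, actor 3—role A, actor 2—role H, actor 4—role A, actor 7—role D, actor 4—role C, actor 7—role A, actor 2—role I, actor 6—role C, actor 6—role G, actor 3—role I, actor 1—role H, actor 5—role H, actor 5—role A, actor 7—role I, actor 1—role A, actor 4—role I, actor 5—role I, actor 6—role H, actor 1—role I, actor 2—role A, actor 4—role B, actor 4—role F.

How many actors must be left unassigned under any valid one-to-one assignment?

1

A valid assignment of size 6: actor 1→role I, actor 2→role A, actor 3→role H, actor 4→role C, actor 6→role G, actor 7→role D.
The set {actor 1, actor 2, actor 3, actor 5} has only 3 neighbours ({role A, role H, role I}), so by Hall's theorem at most 6 of the 7 actors can be matched.
That matches 6 of the 7, leaving 1 unmatched; no matching can do better.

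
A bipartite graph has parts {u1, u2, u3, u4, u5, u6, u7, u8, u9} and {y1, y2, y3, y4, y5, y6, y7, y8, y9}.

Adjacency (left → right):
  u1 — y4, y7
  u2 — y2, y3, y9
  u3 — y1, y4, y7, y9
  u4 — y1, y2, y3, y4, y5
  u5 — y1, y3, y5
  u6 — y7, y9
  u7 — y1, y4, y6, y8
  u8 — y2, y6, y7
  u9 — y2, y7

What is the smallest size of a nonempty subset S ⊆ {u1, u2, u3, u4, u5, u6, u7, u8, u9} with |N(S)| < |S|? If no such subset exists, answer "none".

none

A matching saturating every left vertex exists, for instance u1→y4, u2→y2, u3→y1, u4→y5, u5→y3, u6→y9, u7→y8, u8→y6, u9→y7.
By Hall's marriage theorem, this means |N(S)| ≥ |S| for every subset S, so no violating subset exists.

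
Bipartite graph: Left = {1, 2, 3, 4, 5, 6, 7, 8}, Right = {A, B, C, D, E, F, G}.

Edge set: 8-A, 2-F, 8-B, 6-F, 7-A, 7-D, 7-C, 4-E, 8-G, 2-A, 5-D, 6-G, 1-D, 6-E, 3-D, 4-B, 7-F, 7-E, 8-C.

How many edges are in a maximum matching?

One maximum matching: 1→D, 2→F, 4→E, 6→G, 7→A, 8→B.
The set {1, 3, 5} has only 1 neighbour ({D}), so by Hall's theorem at most 6 of the 8 left vertices can be matched.

6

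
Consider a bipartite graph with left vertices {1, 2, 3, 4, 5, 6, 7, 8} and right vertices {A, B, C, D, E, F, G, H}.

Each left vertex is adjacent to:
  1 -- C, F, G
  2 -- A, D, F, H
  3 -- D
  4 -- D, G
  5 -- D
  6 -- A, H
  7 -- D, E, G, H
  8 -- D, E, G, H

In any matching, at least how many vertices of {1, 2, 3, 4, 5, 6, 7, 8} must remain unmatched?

1

One maximum matching: 1-C, 2-F, 3-D, 4-G, 6-A, 7-H, 8-E.
The set {3, 5} has only 1 neighbour ({D}), so by Hall's theorem at most 7 of the 8 left vertices can be matched.
That matches 7 of the 8, leaving 1 unmatched; no matching can do better.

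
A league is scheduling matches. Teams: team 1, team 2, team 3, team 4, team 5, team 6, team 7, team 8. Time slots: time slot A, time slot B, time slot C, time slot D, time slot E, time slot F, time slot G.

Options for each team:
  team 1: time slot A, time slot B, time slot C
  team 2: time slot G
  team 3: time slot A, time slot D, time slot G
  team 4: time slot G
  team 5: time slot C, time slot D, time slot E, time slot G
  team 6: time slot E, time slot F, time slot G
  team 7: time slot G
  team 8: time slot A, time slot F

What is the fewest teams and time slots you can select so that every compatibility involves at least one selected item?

6

A maximum matching has 6 edges (e.g. team 1–time slot B, team 2–time slot G, team 3–time slot A, team 5–time slot D, team 6–time slot E, team 8–time slot F).
By König's theorem the minimum vertex cover has the same size. One such cover is {team 1, team 3, team 5, team 6, team 8, time slot G}.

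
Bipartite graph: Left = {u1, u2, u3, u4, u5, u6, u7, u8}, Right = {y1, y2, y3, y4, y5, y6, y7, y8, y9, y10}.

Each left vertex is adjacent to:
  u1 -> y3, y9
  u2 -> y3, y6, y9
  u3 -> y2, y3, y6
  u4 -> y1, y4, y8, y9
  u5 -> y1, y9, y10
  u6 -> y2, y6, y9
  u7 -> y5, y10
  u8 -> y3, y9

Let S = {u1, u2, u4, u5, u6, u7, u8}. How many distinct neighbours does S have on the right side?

9

The union of neighbours of {u1, u2, u4, u5, u6, u7, u8} is {y1, y2, y3, y4, y5, y6, y8, y9, y10}, which has 9 elements.
Since |N(S)| = 9 ≥ |S| = 7, Hall's condition holds for this subset.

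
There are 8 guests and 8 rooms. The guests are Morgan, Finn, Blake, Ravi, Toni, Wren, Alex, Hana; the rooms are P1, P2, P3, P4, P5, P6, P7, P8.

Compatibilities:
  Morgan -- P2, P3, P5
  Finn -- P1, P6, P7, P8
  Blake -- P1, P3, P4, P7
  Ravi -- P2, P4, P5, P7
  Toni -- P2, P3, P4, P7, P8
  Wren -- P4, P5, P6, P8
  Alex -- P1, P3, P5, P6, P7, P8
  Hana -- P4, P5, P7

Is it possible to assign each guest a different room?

Yes

A valid assignment of size 8: Morgan–P5, Finn–P1, Blake–P4, Ravi–P2, Toni–P8, Wren–P6, Alex–P3, Hana–P7.
Every guest is matched, so this is a perfect matching.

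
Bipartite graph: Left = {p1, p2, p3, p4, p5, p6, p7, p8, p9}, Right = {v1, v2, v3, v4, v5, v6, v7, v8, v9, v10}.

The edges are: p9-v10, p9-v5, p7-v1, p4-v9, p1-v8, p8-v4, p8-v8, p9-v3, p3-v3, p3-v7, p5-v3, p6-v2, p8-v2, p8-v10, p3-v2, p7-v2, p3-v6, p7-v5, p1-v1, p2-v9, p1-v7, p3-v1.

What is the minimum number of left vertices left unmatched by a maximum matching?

1

One maximum matching: p1→v7, p2→v9, p3→v6, p5→v3, p6→v2, p7→v1, p8→v4, p9→v10.
The set {p2, p4} has only 1 neighbour ({v9}), so by Hall's theorem at most 8 of the 9 left vertices can be matched.
That matches 8 of the 9, leaving 1 unmatched; no matching can do better.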